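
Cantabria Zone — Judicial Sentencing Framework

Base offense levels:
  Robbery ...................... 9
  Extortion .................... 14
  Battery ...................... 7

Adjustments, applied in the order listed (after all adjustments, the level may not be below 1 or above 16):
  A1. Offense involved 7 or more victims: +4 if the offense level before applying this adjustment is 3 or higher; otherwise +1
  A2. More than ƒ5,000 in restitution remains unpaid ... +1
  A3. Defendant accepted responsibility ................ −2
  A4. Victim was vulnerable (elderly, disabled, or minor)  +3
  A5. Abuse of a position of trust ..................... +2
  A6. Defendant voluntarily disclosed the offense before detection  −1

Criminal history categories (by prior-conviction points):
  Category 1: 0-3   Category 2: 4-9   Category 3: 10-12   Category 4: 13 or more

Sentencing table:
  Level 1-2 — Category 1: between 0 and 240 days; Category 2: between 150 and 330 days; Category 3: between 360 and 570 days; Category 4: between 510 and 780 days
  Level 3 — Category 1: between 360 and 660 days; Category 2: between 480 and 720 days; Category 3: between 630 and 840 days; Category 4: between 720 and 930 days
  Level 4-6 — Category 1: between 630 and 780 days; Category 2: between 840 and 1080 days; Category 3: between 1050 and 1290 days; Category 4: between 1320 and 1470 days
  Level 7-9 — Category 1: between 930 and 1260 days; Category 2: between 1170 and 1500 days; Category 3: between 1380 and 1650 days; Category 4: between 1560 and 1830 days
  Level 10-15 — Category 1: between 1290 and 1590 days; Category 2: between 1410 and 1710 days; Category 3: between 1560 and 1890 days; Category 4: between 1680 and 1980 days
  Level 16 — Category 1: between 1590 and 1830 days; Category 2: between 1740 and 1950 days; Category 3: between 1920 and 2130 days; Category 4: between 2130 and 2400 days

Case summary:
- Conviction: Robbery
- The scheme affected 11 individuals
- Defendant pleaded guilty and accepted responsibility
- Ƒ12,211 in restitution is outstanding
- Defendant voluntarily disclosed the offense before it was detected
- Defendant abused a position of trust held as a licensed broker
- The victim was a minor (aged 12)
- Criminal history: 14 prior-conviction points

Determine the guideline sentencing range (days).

Base offense level for robbery: 9.
A1 applies (level before this adjustment is 9 ≥ 3, so +4): 9 + 4 = 13.
A2 applies: 13 + 1 = 14.
A3 applies: 14 − 2 = 12.
A4 applies: 12 + 3 = 15.
A5 applies: 15 + 2 = 17.
A6 applies: 17 − 1 = 16.
Final offense level: 16.
Criminal history: 14 prior points → Category 4 (13+).
Level 16 falls in the 16 band.
Grid: Level 16 × Category 4 = 2130-2400 days.

2130-2400 days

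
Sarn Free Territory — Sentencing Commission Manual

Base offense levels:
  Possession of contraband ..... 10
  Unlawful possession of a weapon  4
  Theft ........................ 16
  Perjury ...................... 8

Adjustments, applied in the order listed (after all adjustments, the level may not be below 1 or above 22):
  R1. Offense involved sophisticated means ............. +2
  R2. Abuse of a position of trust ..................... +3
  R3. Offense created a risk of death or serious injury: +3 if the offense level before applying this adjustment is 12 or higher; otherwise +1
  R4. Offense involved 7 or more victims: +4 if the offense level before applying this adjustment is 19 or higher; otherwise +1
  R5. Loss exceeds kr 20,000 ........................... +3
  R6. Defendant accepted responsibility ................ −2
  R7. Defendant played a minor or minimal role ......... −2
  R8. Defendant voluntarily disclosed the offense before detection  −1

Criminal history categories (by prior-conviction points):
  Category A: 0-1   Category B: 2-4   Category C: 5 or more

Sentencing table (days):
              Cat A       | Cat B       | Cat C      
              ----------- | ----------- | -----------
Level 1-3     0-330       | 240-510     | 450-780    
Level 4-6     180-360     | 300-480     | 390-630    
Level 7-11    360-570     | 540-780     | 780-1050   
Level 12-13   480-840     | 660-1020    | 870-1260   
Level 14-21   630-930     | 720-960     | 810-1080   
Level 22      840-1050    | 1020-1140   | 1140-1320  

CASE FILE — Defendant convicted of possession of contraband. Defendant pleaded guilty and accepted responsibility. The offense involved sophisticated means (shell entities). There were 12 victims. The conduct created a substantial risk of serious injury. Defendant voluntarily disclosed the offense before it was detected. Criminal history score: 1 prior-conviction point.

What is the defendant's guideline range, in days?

Base offense level for possession of contraband: 10.
R1 applies: 10 + 2 = 12.
R3 applies (level before this adjustment is 12 ≥ 12, so +3): 12 + 3 = 15.
R4 applies (level before this adjustment is 15 < 19, so +1): 15 + 1 = 16.
R5 does not apply.
R6 applies: 16 − 2 = 14.
R8 applies: 14 − 1 = 13.
Final offense level: 13.
Criminal history: 1 prior point → Category A (0-1).
Level 13 falls in the 12-13 band.
Grid: Level 12-13 × Category A = 480-840 days.

480-840 days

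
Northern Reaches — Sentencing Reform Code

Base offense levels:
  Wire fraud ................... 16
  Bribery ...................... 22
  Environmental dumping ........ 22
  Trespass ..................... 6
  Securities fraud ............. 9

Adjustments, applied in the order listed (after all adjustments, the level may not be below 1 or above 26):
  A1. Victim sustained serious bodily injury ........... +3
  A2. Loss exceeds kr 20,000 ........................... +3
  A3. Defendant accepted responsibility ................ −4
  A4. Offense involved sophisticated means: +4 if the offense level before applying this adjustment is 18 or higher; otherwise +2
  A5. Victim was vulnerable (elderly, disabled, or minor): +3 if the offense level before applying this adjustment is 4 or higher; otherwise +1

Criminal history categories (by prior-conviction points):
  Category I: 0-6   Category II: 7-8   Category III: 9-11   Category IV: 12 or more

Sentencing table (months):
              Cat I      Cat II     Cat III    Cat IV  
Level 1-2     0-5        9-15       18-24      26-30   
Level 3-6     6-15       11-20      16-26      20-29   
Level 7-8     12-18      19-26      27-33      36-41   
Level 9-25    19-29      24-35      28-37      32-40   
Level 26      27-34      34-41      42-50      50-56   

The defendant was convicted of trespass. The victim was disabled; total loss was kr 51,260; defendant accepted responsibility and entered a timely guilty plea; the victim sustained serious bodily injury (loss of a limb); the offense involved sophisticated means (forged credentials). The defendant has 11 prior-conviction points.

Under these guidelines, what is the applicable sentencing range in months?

28-37 months

Base offense level for trespass: 6.
A1 applies: 6 + 3 = 9.
A2 applies: 9 + 3 = 12.
A3 applies: 12 − 4 = 8.
A4 applies (level before this adjustment is 8 < 18, so +2): 8 + 2 = 10.
A5 applies (level before this adjustment is 10 ≥ 4, so +3): 10 + 3 = 13.
Final offense level: 13.
Criminal history: 11 prior points → Category III (9-11).
Level 13 falls in the 9-25 band.
Grid: Level 9-25 × Category III = 28-37 months.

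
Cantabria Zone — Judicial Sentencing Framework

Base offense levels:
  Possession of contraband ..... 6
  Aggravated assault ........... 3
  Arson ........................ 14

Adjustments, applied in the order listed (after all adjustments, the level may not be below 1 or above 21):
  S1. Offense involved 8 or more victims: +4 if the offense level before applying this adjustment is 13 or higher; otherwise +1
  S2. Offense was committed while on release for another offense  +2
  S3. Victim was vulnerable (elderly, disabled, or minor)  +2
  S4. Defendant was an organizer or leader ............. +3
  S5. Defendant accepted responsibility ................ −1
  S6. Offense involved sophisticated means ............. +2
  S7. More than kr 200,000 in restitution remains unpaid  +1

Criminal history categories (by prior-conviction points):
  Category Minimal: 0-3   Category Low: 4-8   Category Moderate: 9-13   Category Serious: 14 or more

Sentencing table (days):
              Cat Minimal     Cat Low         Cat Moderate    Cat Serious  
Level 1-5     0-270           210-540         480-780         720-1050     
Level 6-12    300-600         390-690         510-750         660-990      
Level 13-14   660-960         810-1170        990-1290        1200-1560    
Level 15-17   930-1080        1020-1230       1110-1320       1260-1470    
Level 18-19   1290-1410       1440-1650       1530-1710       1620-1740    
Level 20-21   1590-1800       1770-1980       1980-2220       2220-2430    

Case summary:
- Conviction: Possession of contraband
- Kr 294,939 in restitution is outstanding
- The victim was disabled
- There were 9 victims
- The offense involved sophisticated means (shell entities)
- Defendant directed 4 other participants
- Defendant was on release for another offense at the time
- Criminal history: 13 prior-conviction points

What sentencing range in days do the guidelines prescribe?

Base offense level for possession of contraband: 6.
S1 applies (level before this adjustment is 6 < 13, so +1): 6 + 1 = 7.
S2 applies: 7 + 2 = 9.
S3 applies: 9 + 2 = 11.
S4 applies: 11 + 3 = 14.
S5 does not apply.
S6 applies: 14 + 2 = 16.
S7 applies: 16 + 1 = 17.
Final offense level: 17.
Criminal history: 13 prior points → Category Moderate (9-13).
Level 17 falls in the 15-17 band.
Grid: Level 15-17 × Category Moderate = 1110-1320 days.

1110-1320 days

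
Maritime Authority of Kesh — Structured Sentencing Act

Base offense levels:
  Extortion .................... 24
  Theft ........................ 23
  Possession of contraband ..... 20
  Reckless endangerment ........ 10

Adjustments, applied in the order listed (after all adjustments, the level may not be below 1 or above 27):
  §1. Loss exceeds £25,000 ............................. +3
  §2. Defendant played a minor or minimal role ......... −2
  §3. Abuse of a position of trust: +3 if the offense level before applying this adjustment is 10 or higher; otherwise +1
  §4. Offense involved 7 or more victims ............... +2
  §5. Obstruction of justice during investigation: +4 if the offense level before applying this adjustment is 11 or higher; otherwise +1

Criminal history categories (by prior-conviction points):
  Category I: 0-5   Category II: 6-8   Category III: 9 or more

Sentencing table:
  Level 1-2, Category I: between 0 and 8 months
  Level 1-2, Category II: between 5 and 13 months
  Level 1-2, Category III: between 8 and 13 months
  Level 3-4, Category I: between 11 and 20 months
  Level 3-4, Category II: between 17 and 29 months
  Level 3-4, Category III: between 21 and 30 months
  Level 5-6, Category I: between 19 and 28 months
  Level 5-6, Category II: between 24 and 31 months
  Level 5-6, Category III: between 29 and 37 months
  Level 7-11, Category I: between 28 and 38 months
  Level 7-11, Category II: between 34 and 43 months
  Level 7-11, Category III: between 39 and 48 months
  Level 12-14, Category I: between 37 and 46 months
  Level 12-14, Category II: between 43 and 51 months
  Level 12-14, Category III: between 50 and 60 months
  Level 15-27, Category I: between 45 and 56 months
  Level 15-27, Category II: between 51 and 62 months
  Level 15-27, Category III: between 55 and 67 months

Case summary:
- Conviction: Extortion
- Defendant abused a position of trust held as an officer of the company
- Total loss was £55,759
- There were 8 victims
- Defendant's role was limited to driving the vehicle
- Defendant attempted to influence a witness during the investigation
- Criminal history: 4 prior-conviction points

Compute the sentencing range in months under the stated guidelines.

Base offense level for extortion: 24.
§1 applies: 24 + 3 = 27.
§2 applies: 27 − 2 = 25.
§3 applies (level before this adjustment is 25 ≥ 10, so +3): 25 + 3 = 28.
§4 applies: 28 + 2 = 30.
§5 applies (level before this adjustment is 30 ≥ 11, so +4): 30 + 4 = 34.
Level 34 exceeds the maximum of 27; capped at 27.
Final offense level: 27.
Criminal history: 4 prior points → Category I (0-5).
Level 27 falls in the 15-27 band.
Grid: Level 15-27 × Category I = 45-56 months.

45-56 months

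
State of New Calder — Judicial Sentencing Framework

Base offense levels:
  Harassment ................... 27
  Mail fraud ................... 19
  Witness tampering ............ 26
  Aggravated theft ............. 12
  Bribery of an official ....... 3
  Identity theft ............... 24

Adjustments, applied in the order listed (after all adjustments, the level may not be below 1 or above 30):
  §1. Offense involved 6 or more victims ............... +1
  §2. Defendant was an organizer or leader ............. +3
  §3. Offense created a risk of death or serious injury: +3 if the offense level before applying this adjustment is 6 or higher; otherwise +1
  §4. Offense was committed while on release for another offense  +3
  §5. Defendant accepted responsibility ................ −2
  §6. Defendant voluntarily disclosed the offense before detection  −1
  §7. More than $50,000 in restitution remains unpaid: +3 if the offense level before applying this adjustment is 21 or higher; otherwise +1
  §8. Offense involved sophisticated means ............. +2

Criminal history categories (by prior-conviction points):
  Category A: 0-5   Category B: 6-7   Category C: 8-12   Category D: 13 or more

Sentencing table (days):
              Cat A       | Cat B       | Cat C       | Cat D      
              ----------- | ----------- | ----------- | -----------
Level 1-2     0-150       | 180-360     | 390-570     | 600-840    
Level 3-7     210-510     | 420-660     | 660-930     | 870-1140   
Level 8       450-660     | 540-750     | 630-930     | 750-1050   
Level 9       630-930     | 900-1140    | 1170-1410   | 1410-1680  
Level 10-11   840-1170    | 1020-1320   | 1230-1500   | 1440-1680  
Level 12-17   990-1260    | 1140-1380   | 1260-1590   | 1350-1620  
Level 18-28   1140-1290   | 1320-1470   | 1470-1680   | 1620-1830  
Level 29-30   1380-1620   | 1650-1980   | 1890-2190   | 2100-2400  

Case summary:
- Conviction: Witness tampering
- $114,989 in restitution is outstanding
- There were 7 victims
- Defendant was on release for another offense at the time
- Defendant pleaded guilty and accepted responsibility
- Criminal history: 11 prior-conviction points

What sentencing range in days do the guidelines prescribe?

Base offense level for witness tampering: 26.
§1 applies: 26 + 1 = 27.
§4 applies: 27 + 3 = 30.
§5 applies: 30 − 2 = 28.
§6 does not apply.
§7 applies (level before this adjustment is 28 ≥ 21, so +3): 28 + 3 = 31.
Level 31 exceeds the maximum of 30; capped at 30.
Final offense level: 30.
Criminal history: 11 prior points → Category C (8-12).
Level 30 falls in the 29-30 band.
Grid: Level 29-30 × Category C = 1890-2190 days.

1890-2190 days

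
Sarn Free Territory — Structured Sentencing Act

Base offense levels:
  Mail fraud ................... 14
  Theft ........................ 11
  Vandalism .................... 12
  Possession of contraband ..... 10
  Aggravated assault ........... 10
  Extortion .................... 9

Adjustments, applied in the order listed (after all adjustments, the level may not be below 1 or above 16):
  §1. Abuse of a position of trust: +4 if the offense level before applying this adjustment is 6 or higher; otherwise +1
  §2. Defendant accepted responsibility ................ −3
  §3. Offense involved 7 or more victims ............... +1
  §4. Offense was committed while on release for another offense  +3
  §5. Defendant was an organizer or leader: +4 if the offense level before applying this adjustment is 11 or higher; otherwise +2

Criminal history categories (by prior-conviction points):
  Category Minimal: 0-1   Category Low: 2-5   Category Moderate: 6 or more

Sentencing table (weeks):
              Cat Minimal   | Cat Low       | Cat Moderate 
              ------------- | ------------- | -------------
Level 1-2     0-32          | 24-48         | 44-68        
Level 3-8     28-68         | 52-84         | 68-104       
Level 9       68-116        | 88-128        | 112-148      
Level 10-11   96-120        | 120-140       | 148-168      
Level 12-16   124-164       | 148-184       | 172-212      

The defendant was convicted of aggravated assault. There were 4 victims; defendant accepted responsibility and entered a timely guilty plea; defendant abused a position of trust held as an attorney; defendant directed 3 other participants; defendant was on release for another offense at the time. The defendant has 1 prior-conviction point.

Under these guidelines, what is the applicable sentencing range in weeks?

124-164 weeks

Base offense level for aggravated assault: 10.
§1 applies (level before this adjustment is 10 ≥ 6, so +4): 10 + 4 = 14.
§2 applies: 14 − 3 = 11.
§3 does not apply.
§4 applies: 11 + 3 = 14.
§5 applies (level before this adjustment is 14 ≥ 11, so +4): 14 + 4 = 18.
Level 18 exceeds the maximum of 16; capped at 16.
Final offense level: 16.
Criminal history: 1 prior point → Category Minimal (0-1).
Level 16 falls in the 12-16 band.
Grid: Level 12-16 × Category Minimal = 124-164 weeks.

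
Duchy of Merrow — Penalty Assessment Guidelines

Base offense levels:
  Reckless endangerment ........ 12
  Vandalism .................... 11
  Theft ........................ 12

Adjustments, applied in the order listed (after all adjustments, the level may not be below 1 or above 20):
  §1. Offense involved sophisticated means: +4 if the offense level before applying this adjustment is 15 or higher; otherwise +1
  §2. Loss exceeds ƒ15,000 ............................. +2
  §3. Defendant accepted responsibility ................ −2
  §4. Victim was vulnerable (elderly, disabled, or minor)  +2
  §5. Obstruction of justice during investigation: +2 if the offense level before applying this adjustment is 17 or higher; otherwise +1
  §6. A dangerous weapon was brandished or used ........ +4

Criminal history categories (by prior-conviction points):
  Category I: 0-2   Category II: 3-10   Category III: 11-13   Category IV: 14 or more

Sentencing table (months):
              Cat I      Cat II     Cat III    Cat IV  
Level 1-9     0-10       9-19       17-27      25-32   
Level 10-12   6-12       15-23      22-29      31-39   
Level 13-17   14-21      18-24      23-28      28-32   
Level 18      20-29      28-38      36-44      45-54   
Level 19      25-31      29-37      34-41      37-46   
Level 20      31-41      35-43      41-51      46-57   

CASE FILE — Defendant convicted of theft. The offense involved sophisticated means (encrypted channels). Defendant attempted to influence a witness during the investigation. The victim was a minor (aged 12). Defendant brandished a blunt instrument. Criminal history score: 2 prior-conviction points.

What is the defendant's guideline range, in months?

31-41 months

Base offense level for theft: 12.
§1 applies (level before this adjustment is 12 < 15, so +1): 12 + 1 = 13.
§2 does not apply.
§4 applies: 13 + 2 = 15.
§5 applies (level before this adjustment is 15 < 17, so +1): 15 + 1 = 16.
§6 applies: 16 + 4 = 20.
Final offense level: 20.
Criminal history: 2 prior points → Category I (0-2).
Level 20 falls in the 20 band.
Grid: Level 20 × Category I = 31-41 months.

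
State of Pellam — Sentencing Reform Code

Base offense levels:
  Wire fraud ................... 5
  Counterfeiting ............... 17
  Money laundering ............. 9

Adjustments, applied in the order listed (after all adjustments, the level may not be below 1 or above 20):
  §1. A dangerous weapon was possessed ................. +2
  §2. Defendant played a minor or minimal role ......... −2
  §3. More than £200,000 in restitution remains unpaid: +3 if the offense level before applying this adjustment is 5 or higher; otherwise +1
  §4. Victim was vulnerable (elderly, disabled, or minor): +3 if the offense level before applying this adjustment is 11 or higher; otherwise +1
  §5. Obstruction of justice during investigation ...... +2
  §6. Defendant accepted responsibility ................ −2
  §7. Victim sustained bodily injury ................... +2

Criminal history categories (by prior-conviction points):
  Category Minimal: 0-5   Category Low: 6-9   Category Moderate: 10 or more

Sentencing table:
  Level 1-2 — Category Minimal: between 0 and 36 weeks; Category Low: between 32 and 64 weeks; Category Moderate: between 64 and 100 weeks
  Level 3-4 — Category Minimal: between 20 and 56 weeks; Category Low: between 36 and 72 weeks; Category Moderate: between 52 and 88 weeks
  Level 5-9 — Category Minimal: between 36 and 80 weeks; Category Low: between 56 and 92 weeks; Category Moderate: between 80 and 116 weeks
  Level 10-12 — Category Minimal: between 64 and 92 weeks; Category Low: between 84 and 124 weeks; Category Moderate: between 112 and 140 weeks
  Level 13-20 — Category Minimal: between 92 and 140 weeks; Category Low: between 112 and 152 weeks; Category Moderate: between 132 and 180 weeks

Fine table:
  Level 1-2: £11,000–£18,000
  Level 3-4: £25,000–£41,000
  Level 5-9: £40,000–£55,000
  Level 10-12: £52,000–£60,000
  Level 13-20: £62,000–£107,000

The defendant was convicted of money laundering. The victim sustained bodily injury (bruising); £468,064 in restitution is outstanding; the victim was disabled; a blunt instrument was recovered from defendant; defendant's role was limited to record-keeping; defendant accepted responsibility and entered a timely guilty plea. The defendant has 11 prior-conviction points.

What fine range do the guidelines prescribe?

£62,000–£107,000

Base offense level for money laundering: 9.
§1 applies: 9 + 2 = 11.
§2 applies: 11 − 2 = 9.
§3 applies (level before this adjustment is 9 ≥ 5, so +3): 9 + 3 = 12.
§4 applies (level before this adjustment is 12 ≥ 11, so +3): 12 + 3 = 15.
§6 applies: 15 − 2 = 13.
§7 applies: 13 + 2 = 15.
Final offense level: 15.
Level 15 falls in the 13-20 band.
Fine table: Level 13-20 → £62,000–£107,000.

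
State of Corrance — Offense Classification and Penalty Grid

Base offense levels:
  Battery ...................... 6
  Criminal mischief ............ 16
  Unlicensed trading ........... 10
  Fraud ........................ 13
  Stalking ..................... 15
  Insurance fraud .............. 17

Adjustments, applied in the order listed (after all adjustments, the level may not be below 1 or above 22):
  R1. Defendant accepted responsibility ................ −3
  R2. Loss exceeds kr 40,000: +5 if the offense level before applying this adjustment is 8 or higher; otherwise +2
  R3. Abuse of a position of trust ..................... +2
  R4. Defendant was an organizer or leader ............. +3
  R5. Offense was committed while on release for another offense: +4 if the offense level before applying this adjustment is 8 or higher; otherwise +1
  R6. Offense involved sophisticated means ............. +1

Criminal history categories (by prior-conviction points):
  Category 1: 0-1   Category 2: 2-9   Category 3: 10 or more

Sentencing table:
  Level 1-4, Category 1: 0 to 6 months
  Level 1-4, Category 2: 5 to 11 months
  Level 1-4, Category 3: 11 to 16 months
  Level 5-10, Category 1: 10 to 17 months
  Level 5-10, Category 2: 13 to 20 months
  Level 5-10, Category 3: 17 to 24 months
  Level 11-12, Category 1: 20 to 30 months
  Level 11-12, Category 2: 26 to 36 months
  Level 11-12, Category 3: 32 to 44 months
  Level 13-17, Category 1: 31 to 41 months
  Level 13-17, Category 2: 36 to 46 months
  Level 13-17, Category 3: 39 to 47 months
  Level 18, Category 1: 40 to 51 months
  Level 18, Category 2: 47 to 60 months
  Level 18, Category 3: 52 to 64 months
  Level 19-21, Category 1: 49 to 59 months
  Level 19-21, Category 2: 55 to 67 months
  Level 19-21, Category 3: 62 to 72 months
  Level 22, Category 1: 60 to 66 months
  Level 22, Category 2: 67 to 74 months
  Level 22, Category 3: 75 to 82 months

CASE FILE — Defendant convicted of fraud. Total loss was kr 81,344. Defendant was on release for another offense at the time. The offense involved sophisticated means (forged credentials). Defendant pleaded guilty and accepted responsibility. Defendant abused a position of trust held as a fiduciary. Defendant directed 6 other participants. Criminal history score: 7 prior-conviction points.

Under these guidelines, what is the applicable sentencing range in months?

Base offense level for fraud: 13.
R1 applies: 13 − 3 = 10.
R2 applies (level before this adjustment is 10 ≥ 8, so +5): 10 + 5 = 15.
R3 applies: 15 + 2 = 17.
R4 applies: 17 + 3 = 20.
R5 applies (level before this adjustment is 20 ≥ 8, so +4): 20 + 4 = 24.
R6 applies: 24 + 1 = 25.
Level 25 exceeds the maximum of 22; capped at 22.
Final offense level: 22.
Criminal history: 7 prior points → Category 2 (2-9).
Level 22 falls in the 22 band.
Grid: Level 22 × Category 2 = 67-74 months.

67-74 months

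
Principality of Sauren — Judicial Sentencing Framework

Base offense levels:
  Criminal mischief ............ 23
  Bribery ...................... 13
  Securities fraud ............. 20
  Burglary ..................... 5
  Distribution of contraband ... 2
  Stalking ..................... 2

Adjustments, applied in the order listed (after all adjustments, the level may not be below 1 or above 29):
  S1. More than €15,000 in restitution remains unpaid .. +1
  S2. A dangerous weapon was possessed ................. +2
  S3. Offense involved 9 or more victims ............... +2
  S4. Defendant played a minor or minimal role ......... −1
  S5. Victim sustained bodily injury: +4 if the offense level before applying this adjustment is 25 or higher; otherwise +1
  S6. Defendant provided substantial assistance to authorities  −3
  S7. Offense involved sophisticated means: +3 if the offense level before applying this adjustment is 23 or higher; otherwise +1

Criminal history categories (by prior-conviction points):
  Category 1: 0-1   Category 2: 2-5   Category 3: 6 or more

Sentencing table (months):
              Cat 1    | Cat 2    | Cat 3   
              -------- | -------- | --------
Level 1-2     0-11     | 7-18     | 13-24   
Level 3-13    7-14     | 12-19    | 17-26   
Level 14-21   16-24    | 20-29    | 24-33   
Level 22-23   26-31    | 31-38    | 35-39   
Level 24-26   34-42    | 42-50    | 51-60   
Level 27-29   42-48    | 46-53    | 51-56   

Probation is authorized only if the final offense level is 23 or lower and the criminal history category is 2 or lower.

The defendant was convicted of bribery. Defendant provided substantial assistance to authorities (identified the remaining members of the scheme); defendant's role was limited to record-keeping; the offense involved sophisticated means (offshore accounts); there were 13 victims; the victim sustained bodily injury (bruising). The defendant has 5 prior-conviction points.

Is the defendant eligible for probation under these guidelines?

Yes

Base offense level for bribery: 13.
S1 does not apply.
S3 applies: 13 + 2 = 15.
S4 applies: 15 − 1 = 14.
S5 applies (level before this adjustment is 14 < 25, so +1): 14 + 1 = 15.
S6 applies: 15 − 3 = 12.
S7 applies (level before this adjustment is 12 < 23, so +1): 12 + 1 = 13.
Final offense level: 13.
Criminal history: 5 prior points → Category 2 (2-5).
Level 13 falls in the 3-13 band.
Grid: Level 3-13 × Category 2 = 12-19 months.
Probation check: level 13 ≤ 23 and category 2 ≤ 2 → eligible.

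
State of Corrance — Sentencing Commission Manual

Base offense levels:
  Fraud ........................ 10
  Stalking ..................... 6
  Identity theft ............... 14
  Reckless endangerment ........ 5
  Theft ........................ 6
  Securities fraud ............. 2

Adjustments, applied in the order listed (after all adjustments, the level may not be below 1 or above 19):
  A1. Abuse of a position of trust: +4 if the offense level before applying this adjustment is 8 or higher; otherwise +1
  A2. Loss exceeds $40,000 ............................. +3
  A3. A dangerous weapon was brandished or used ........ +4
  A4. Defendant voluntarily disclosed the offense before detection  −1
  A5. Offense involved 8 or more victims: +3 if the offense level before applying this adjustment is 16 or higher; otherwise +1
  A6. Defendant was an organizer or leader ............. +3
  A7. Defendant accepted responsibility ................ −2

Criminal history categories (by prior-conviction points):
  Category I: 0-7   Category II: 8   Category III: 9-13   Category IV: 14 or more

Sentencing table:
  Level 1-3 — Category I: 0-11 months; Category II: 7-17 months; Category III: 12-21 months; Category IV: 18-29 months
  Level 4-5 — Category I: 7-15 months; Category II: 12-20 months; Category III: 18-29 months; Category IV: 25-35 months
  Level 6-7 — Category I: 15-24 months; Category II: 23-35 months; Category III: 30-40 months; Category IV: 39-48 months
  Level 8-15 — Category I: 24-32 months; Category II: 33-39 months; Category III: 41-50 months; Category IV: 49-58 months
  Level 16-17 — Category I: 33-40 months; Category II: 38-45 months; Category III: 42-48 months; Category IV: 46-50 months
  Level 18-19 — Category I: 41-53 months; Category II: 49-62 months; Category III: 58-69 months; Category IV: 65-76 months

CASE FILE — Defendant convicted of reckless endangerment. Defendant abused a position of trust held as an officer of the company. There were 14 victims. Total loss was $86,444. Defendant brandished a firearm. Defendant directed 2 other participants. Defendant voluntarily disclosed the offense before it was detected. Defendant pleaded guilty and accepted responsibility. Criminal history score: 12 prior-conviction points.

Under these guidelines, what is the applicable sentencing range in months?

Base offense level for reckless endangerment: 5.
A1 applies (level before this adjustment is 5 < 8, so +1): 5 + 1 = 6.
A2 applies: 6 + 3 = 9.
A3 applies: 9 + 4 = 13.
A4 applies: 13 − 1 = 12.
A5 applies (level before this adjustment is 12 < 16, so +1): 12 + 1 = 13.
A6 applies: 13 + 3 = 16.
A7 applies: 16 − 2 = 14.
Final offense level: 14.
Criminal history: 12 prior points → Category III (9-13).
Level 14 falls in the 8-15 band.
Grid: Level 8-15 × Category III = 41-50 months.

41-50 months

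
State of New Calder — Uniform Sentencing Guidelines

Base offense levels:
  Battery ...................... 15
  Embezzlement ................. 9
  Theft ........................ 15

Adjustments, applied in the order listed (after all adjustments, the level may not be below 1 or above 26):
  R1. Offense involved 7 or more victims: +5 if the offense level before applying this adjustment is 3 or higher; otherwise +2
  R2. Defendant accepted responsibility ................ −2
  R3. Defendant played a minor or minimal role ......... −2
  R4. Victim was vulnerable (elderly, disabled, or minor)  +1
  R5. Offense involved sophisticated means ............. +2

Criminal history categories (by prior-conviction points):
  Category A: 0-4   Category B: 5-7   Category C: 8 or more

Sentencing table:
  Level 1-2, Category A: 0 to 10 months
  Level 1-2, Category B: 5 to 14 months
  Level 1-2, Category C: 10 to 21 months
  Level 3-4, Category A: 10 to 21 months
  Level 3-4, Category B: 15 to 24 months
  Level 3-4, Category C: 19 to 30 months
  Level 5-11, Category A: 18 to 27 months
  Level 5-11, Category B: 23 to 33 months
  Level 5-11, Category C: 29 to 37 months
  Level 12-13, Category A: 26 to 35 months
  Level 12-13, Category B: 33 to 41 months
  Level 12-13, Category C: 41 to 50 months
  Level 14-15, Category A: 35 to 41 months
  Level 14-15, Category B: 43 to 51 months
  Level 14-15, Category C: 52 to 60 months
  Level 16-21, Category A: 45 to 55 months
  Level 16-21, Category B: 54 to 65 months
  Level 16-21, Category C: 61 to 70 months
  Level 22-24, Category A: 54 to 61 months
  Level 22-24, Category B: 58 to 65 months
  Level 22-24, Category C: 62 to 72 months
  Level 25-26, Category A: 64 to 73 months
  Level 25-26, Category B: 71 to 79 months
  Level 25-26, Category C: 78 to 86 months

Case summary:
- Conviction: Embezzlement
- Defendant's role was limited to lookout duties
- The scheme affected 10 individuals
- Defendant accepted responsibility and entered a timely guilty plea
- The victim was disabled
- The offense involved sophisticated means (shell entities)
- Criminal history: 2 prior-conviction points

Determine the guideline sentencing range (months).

Base offense level for embezzlement: 9.
R1 applies (level before this adjustment is 9 ≥ 3, so +5): 9 + 5 = 14.
R2 applies: 14 − 2 = 12.
R3 applies: 12 − 2 = 10.
R4 applies: 10 + 1 = 11.
R5 applies: 11 + 2 = 13.
Final offense level: 13.
Criminal history: 2 prior points → Category A (0-4).
Level 13 falls in the 12-13 band.
Grid: Level 12-13 × Category A = 26-35 months.

26-35 months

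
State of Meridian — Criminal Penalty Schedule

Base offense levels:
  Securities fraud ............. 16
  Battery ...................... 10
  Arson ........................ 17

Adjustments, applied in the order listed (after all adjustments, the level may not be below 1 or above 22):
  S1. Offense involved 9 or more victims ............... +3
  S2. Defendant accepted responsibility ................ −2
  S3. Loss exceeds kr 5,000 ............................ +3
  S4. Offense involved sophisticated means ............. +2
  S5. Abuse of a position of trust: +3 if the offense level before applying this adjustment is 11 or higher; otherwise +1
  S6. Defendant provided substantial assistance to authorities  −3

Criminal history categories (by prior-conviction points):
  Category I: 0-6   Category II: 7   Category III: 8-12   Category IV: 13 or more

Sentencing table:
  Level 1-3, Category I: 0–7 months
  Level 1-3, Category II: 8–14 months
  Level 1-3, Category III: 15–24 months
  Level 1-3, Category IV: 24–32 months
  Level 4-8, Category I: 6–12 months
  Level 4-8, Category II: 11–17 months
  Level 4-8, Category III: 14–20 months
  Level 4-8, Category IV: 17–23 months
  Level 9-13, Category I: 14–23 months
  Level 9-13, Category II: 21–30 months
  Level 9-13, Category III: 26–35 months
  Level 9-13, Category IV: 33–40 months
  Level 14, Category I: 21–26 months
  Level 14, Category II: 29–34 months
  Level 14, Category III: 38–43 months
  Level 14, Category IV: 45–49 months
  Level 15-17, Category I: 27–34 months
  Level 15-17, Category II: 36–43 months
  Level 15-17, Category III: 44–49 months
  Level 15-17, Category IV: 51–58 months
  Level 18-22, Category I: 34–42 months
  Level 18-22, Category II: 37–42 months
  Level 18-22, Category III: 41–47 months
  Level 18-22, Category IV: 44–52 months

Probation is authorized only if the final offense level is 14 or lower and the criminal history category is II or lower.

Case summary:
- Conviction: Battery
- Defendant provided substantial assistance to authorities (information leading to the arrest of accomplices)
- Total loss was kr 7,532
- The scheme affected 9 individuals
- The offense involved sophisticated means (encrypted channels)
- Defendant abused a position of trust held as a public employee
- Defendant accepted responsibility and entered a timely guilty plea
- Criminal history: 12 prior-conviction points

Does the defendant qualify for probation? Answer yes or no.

Base offense level for battery: 10.
S1 applies: 10 + 3 = 13.
S2 applies: 13 − 2 = 11.
S3 applies: 11 + 3 = 14.
S4 applies: 14 + 2 = 16.
S5 applies (level before this adjustment is 16 ≥ 11, so +3): 16 + 3 = 19.
S6 applies: 19 − 3 = 16.
Final offense level: 16.
Criminal history: 12 prior points → Category III (8-12).
Level 16 falls in the 15-17 band.
Grid: Level 15-17 × Category III = 44-49 months.
Probation check: level 16 > 14 and category III > II → not eligible.

No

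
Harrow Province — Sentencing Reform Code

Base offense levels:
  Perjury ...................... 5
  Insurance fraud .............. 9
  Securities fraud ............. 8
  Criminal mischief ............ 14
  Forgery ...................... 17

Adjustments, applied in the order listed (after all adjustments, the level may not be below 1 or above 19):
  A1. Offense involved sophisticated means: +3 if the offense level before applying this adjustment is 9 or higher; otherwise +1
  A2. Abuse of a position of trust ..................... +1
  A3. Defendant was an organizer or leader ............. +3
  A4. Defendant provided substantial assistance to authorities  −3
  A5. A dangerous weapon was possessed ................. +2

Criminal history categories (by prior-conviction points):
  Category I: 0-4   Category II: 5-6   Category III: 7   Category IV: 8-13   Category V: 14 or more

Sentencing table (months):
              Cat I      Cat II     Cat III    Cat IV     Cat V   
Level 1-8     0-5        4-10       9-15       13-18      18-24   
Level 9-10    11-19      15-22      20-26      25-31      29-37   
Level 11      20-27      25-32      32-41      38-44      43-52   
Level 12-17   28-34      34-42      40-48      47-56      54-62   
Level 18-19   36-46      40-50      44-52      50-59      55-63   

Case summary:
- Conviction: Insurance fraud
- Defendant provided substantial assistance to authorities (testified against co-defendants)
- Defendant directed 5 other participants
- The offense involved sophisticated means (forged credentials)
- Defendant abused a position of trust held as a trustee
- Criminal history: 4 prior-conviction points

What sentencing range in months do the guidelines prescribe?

Base offense level for insurance fraud: 9.
A1 applies (level before this adjustment is 9 ≥ 9, so +3): 9 + 3 = 12.
A2 applies: 12 + 1 = 13.
A3 applies: 13 + 3 = 16.
A4 applies: 16 − 3 = 13.
Final offense level: 13.
Criminal history: 4 prior points → Category I (0-4).
Level 13 falls in the 12-17 band.
Grid: Level 12-17 × Category I = 28-34 months.

28-34 months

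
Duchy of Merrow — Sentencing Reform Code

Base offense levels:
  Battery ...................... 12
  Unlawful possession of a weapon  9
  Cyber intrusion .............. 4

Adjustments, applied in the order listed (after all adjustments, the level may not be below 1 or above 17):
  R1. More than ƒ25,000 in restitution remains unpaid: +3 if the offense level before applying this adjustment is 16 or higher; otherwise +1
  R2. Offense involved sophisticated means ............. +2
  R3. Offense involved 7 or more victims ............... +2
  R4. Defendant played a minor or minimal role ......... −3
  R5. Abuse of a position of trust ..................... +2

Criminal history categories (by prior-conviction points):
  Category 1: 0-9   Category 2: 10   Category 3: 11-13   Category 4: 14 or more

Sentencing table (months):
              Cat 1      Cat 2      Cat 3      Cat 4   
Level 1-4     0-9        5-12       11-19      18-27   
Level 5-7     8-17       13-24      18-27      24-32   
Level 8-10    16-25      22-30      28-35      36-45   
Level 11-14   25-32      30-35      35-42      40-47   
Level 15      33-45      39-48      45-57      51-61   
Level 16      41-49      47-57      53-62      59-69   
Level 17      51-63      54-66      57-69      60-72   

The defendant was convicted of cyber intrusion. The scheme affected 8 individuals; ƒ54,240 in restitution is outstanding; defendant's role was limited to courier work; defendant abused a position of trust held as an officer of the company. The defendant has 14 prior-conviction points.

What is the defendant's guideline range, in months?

24-32 months

Base offense level for cyber intrusion: 4.
R1 applies (level before this adjustment is 4 < 16, so +1): 4 + 1 = 5.
R3 applies: 5 + 2 = 7.
R4 applies: 7 − 3 = 4.
R5 applies: 4 + 2 = 6.
Final offense level: 6.
Criminal history: 14 prior points → Category 4 (14+).
Level 6 falls in the 5-7 band.
Grid: Level 5-7 × Category 4 = 24-32 months.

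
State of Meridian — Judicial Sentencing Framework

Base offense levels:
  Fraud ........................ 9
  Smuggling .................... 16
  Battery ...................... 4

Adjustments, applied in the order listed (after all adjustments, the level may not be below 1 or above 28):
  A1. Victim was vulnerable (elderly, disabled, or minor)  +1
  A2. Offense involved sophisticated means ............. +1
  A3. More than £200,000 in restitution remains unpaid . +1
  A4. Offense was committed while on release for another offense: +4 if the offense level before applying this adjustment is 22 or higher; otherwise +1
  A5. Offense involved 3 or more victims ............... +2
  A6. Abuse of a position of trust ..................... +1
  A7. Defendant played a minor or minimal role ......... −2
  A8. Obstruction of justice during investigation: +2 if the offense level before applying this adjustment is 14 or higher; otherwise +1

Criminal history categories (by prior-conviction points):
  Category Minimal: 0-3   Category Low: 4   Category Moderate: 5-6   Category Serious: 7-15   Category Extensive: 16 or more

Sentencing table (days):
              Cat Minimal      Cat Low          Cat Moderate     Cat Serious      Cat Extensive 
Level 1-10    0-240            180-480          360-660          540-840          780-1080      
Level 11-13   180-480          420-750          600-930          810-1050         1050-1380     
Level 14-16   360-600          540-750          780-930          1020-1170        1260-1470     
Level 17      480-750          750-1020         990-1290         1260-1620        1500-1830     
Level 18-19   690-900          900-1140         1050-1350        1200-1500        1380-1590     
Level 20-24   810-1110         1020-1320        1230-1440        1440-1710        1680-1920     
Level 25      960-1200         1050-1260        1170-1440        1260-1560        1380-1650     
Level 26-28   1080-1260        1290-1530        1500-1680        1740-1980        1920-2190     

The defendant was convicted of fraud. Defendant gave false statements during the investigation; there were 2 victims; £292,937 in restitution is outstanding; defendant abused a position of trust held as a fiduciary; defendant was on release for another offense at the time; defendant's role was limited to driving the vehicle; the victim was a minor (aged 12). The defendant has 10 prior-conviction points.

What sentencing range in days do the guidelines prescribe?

810-1050 days

Base offense level for fraud: 9.
A1 applies: 9 + 1 = 10.
A2 does not apply.
A3 applies: 10 + 1 = 11.
A4 applies (level before this adjustment is 11 < 22, so +1): 11 + 1 = 12.
A5 does not apply.
A6 applies: 12 + 1 = 13.
A7 applies: 13 − 2 = 11.
A8 applies (level before this adjustment is 11 < 14, so +1): 11 + 1 = 12.
Final offense level: 12.
Criminal history: 10 prior points → Category Serious (7-15).
Level 12 falls in the 11-13 band.
Grid: Level 11-13 × Category Serious = 810-1050 days.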